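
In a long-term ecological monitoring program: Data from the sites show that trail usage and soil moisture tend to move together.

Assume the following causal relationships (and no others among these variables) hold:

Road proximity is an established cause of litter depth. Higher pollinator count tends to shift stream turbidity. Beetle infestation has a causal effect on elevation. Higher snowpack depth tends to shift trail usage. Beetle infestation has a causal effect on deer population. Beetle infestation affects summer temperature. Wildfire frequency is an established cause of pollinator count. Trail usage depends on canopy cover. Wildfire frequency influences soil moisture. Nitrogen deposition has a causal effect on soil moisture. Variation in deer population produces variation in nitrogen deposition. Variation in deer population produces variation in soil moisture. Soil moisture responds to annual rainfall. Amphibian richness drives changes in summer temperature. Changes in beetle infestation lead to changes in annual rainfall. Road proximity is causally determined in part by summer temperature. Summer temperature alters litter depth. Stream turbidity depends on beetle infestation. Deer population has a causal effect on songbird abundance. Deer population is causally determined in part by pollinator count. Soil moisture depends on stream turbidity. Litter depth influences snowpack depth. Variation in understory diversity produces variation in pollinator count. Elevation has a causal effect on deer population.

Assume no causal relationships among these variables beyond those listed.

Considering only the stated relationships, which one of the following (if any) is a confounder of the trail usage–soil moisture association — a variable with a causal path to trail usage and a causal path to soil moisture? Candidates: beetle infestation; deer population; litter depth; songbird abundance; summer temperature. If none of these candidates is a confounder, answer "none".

beetle infestation

Beetle infestation causes trail usage (beetle infestation → summer temperature → litter depth → snowpack depth → trail usage) and also causes soil moisture (beetle infestation → deer population → soil moisture); it is a common cause of both.
Each of the other candidates lacks a causal path to at least one of trail usage and soil moisture, so they do not confound the relationship.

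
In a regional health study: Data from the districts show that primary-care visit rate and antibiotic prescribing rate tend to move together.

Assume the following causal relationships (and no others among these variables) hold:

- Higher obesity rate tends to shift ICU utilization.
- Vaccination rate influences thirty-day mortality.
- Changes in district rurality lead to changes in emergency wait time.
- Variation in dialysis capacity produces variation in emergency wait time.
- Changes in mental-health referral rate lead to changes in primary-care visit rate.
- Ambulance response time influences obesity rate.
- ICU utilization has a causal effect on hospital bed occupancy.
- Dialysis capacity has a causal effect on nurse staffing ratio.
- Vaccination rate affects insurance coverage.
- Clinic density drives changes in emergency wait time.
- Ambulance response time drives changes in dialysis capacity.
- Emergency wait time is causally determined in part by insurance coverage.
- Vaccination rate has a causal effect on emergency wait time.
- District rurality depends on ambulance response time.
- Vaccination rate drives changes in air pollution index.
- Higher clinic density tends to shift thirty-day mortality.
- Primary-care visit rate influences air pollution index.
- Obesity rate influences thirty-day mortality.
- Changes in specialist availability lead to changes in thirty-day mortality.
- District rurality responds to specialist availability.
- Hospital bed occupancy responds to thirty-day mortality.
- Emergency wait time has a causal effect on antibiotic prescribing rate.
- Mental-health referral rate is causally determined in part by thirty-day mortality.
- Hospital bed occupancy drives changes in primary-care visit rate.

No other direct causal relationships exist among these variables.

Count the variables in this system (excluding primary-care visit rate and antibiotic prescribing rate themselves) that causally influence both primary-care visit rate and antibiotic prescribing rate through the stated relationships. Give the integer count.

4

The common causes are: ambulance response time (to primary-care visit rate via ambulance response time → obesity rate → ICU utilization → hospital bed occupancy → primary-care visit rate; to antibiotic prescribing rate via ambulance response time → district rurality → emergency wait time → antibiotic prescribing rate); clinic density (to primary-care visit rate via clinic density → thirty-day mortality → hospital bed occupancy → primary-care visit rate; to antibiotic prescribing rate via clinic density → emergency wait time → antibiotic prescribing rate); specialist availability (to primary-care visit rate via specialist availability → thirty-day mortality → hospital bed occupancy → primary-care visit rate; to antibiotic prescribing rate via specialist availability → district rurality → emergency wait time → antibiotic prescribing rate); vaccination rate (to primary-care visit rate via vaccination rate → thirty-day mortality → hospital bed occupancy → primary-care visit rate; to antibiotic prescribing rate via vaccination rate → emergency wait time → antibiotic prescribing rate).
Every other variable lacks a causal path to at least one of primary-care visit rate and antibiotic prescribing rate.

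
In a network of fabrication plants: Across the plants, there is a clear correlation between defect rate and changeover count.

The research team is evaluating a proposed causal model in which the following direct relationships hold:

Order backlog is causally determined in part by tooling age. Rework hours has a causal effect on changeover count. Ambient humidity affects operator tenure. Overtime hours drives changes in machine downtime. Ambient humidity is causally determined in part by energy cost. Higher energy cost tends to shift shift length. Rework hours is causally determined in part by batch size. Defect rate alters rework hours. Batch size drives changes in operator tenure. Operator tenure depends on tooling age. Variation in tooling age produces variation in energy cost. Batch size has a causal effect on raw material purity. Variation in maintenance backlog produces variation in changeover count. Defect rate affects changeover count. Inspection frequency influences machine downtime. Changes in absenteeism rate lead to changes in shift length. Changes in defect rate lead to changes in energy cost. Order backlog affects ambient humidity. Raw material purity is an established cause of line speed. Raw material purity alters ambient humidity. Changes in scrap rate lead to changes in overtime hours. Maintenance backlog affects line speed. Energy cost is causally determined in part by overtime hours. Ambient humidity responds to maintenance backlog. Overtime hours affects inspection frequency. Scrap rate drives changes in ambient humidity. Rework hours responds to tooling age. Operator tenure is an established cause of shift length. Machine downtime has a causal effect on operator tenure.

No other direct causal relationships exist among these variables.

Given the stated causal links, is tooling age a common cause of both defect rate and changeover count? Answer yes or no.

Tooling age has no stated causal path to defect rate. A confounder must cause both variables, so tooling age does not qualify.

no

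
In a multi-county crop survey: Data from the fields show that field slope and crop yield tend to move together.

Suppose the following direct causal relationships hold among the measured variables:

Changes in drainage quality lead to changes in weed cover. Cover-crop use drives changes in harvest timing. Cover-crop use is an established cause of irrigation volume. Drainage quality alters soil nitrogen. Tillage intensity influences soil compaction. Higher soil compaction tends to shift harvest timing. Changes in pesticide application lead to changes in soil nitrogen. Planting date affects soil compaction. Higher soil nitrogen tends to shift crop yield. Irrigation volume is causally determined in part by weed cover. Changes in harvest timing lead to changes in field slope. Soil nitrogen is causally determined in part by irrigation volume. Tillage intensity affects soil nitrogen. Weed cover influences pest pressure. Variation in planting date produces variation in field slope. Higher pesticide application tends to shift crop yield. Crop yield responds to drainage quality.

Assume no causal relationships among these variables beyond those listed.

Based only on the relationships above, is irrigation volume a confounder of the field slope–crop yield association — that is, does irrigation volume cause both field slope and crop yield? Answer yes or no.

no

Irrigation volume has no stated causal path to field slope. A confounder must cause both variables, so irrigation volume does not qualify.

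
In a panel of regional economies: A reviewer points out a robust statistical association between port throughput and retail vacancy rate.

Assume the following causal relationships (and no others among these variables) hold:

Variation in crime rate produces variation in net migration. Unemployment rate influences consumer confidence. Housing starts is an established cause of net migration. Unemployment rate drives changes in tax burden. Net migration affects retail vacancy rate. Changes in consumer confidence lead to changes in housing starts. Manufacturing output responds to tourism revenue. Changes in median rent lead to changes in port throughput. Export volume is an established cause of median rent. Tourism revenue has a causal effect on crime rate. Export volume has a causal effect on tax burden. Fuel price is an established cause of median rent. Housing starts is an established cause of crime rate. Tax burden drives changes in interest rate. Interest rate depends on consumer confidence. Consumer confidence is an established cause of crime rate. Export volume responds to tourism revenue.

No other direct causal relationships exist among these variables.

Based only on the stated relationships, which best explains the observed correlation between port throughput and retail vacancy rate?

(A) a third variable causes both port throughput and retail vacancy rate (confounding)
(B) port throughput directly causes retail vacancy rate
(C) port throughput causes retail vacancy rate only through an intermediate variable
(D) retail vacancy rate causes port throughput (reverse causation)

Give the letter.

Tourism revenue causes port throughput (tourism revenue → export volume → median rent → port throughput) and retail vacancy rate (tourism revenue → crime rate → net migration → retail vacancy rate) — a common cause creating the correlation.
There is no stated path from port throughput to retail vacancy rate or from retail vacancy rate to port throughput, so neither direct nor reverse causation applies.

A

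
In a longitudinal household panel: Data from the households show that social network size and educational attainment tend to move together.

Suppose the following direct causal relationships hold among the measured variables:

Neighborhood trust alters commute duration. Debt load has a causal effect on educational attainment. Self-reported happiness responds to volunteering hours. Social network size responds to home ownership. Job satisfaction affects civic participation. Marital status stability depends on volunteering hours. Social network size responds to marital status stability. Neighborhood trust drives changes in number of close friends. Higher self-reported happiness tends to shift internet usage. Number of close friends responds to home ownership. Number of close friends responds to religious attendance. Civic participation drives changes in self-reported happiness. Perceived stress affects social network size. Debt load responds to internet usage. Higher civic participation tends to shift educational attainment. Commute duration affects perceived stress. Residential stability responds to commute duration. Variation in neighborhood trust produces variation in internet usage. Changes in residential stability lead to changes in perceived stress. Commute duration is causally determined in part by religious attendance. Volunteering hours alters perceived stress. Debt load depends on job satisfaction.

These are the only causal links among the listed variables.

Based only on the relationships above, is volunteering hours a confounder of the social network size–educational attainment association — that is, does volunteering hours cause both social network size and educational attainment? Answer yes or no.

Volunteering hours has a causal path to social network size (volunteering hours → marital status stability → social network size) and to educational attainment (volunteering hours → self-reported happiness → internet usage → debt load → educational attainment), so it is a common cause of both — a confounder.

yes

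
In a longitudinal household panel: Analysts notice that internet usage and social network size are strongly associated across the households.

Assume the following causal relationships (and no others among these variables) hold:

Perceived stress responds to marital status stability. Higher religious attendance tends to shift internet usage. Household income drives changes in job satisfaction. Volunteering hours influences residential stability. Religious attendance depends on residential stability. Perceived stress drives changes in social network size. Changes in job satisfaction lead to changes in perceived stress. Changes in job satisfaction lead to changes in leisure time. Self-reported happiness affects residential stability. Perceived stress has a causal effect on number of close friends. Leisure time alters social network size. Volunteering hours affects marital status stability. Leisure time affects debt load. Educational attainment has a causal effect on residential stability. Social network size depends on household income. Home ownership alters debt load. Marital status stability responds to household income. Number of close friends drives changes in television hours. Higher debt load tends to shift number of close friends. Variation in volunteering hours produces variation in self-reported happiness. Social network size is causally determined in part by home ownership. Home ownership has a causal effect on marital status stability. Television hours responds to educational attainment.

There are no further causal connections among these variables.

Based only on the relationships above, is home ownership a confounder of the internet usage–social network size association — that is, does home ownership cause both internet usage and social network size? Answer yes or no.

no

Home ownership has no stated causal path to internet usage. A confounder must cause both variables, so home ownership does not qualify.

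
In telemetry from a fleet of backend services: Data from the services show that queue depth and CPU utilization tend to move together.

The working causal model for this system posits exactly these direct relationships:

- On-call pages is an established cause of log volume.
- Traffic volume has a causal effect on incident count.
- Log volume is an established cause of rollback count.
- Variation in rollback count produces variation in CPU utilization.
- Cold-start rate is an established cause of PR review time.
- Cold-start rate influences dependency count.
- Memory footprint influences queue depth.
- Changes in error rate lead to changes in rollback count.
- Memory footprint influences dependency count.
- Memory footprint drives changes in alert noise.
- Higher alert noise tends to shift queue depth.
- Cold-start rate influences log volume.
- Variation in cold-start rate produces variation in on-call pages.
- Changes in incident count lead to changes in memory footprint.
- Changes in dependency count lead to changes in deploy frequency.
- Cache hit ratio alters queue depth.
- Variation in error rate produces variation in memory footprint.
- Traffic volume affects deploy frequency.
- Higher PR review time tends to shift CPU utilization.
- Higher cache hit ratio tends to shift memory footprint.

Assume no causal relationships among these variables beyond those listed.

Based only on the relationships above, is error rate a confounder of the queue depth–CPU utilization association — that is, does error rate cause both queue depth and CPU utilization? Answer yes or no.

Error rate has a causal path to queue depth (error rate → memory footprint → queue depth) and to CPU utilization (error rate → rollback count → CPU utilization), so it is a common cause of both — a confounder.

yes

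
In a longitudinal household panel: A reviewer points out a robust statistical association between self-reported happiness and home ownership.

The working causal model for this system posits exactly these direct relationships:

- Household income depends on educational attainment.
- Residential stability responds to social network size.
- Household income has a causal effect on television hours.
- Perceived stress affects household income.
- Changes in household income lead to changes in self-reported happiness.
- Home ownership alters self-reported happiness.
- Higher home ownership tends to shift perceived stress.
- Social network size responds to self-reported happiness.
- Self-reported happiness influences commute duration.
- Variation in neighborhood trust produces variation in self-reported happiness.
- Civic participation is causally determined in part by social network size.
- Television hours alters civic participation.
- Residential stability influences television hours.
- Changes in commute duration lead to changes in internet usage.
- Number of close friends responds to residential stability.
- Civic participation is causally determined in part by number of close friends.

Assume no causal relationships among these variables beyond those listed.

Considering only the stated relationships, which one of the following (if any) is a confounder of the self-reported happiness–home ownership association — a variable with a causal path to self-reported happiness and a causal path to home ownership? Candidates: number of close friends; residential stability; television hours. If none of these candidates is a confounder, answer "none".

None of the listed candidates has causal paths to both self-reported happiness and home ownership in the stated relationships, so none is a common cause.

none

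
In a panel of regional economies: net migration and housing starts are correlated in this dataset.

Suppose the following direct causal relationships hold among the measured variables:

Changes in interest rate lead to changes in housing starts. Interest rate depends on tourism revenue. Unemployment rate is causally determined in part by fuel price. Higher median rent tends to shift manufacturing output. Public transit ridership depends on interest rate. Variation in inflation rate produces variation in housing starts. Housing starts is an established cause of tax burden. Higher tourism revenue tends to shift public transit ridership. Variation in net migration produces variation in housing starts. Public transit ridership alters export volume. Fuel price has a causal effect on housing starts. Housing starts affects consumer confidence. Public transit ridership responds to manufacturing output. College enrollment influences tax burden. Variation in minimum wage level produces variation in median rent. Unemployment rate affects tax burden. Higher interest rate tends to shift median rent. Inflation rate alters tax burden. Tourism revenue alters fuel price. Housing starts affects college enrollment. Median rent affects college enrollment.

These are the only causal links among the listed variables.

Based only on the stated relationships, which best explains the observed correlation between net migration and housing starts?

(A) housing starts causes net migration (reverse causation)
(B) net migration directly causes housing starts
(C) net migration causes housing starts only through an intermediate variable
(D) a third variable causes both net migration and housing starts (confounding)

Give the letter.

There is a stated direct causal link net migration → housing starts, and no variable causes both net migration and housing starts, so the correlation reflects direct causation.

B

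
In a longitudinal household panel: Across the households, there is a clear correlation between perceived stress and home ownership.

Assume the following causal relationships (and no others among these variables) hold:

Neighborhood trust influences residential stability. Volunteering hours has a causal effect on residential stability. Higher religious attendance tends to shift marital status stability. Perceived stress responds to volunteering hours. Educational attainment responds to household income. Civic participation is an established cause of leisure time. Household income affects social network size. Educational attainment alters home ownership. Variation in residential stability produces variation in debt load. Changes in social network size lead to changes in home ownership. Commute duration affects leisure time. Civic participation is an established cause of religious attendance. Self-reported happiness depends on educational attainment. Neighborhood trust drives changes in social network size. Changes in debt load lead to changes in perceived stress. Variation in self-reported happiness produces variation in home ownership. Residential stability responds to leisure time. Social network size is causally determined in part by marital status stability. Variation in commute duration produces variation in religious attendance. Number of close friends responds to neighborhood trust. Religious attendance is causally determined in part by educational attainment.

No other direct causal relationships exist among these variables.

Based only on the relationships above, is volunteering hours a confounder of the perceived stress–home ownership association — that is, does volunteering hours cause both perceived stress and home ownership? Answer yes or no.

no

Volunteering hours has no stated causal path to home ownership. A confounder must cause both variables, so volunteering hours does not qualify.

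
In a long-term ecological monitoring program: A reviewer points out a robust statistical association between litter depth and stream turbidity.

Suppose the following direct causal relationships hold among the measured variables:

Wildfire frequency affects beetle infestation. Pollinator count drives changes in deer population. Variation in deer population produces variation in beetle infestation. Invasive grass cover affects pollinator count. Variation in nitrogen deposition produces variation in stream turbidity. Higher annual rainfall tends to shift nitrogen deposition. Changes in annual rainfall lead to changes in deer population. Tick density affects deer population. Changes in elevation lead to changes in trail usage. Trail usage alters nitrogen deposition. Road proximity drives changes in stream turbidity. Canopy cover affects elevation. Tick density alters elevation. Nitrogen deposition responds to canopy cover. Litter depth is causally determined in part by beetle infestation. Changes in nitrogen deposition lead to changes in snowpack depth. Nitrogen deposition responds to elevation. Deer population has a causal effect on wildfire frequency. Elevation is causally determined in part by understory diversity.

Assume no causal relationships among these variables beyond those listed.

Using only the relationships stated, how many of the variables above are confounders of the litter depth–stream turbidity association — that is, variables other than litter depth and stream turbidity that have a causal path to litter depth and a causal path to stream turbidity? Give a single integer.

The common causes are: annual rainfall (to litter depth via annual rainfall → deer population → beetle infestation → litter depth; to stream turbidity via annual rainfall → nitrogen deposition → stream turbidity); tick density (to litter depth via tick density → deer population → beetle infestation → litter depth; to stream turbidity via tick density → elevation → nitrogen deposition → stream turbidity).
Every other variable lacks a causal path to at least one of litter depth and stream turbidity.

2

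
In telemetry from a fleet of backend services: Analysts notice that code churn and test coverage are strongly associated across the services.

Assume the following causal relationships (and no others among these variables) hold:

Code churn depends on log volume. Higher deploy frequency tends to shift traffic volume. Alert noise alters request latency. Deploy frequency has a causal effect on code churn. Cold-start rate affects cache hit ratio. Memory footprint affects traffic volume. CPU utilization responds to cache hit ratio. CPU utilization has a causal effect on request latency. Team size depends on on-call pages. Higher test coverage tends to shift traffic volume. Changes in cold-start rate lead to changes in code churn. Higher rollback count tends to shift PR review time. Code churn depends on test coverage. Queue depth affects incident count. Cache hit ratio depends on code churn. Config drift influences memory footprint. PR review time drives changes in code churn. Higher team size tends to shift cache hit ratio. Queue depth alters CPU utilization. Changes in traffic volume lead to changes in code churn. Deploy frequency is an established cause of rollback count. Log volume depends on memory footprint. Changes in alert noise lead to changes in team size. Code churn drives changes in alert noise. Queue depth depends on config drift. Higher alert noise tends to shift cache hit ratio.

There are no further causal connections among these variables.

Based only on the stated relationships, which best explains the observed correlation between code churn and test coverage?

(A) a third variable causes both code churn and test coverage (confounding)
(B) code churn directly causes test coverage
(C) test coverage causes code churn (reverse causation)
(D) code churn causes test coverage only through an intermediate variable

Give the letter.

C

The stated link runs test coverage → code churn; code churn has no causal path to test coverage. No variable causes both, so confounding is ruled out. The correlation reflects reverse causation.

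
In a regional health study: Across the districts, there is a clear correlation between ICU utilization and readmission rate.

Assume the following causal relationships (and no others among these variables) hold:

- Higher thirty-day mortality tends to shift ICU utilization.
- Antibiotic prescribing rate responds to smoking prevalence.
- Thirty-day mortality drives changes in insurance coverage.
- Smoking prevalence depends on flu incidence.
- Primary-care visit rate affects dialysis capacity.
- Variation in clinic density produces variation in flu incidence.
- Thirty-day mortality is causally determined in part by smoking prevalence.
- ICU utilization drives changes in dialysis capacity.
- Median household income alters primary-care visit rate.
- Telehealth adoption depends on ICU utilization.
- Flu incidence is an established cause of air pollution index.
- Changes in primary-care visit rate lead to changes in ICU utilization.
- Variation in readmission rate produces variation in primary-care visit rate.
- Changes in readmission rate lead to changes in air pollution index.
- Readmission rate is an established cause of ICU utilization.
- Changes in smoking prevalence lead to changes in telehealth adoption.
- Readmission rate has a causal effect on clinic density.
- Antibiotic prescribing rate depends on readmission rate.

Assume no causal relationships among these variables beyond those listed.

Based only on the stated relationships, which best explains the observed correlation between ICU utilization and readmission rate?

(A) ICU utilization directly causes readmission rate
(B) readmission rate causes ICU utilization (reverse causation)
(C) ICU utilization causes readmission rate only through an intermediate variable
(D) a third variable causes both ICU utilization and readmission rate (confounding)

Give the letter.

B

The stated link runs readmission rate → ICU utilization; ICU utilization has no causal path to readmission rate. No variable causes both, so confounding is ruled out. The correlation reflects reverse causation.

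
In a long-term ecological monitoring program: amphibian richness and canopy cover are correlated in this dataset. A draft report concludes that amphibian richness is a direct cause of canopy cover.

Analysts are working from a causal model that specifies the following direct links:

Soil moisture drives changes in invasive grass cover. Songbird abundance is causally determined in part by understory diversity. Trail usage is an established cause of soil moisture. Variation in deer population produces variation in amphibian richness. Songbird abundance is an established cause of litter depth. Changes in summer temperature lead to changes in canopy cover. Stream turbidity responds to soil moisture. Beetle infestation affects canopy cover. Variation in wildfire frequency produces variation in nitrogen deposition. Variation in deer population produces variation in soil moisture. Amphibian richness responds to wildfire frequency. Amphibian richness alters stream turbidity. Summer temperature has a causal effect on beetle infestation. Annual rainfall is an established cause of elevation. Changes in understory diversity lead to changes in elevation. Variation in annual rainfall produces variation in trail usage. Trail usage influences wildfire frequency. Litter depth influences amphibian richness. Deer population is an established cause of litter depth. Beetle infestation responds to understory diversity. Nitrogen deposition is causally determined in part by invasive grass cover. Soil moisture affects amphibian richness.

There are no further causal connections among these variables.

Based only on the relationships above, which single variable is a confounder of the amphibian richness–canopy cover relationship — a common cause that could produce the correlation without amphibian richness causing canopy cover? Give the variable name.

understory diversity

Understory diversity has a causal path to amphibian richness (understory diversity → songbird abundance → litter depth → amphibian richness) and a separate causal path to canopy cover (understory diversity → beetle infestation → canopy cover), so it is a common cause of both.
No stated relationship gives amphibian richness a causal route to canopy cover, so the correlation is explained by the shared upstream cause rather than a direct effect.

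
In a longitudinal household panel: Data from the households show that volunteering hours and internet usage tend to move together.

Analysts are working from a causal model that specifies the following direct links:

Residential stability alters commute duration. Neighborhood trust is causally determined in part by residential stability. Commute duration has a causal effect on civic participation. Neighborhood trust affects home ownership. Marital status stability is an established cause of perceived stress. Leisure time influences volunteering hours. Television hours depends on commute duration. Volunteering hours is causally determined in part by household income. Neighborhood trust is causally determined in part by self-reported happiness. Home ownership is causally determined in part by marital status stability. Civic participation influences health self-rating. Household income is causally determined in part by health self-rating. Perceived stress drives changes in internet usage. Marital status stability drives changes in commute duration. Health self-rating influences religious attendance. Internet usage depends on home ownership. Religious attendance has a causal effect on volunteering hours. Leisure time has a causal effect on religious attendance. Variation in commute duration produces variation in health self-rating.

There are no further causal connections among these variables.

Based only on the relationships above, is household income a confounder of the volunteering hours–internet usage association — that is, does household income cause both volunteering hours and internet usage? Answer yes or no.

no

Household income has no stated causal path to internet usage. A confounder must cause both variables, so household income does not qualify.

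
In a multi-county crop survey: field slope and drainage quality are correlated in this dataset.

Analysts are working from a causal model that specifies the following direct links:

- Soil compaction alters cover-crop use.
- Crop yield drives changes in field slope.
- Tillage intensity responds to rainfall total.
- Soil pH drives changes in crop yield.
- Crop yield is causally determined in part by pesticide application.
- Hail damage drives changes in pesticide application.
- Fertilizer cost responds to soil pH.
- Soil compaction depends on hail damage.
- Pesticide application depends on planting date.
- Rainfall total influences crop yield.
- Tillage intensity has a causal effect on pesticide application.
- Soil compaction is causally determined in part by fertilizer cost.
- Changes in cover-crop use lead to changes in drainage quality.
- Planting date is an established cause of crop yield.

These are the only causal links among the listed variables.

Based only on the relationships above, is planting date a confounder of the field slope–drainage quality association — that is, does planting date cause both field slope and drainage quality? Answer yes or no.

Planting date has no stated causal path to drainage quality. A confounder must cause both variables, so planting date does not qualify.

no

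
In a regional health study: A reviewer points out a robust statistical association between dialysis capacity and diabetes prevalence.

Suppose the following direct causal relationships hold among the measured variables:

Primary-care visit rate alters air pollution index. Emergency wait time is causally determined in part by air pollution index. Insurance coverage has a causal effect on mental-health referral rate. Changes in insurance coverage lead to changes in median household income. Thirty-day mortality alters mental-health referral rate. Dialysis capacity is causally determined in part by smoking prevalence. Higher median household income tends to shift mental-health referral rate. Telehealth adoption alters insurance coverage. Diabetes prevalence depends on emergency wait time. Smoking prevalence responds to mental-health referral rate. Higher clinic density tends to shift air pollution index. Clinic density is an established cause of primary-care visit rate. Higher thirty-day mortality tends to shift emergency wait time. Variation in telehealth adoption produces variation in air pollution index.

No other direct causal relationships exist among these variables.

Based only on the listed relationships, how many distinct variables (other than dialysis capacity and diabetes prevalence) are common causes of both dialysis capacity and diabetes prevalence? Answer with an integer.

2

The common causes are: telehealth adoption (to dialysis capacity via telehealth adoption → insurance coverage → mental-health referral rate → smoking prevalence → dialysis capacity; to diabetes prevalence via telehealth adoption → air pollution index → emergency wait time → diabetes prevalence); thirty-day mortality (to dialysis capacity via thirty-day mortality → mental-health referral rate → smoking prevalence → dialysis capacity; to diabetes prevalence via thirty-day mortality → emergency wait time → diabetes prevalence).
Every other variable lacks a causal path to at least one of dialysis capacity and diabetes prevalence.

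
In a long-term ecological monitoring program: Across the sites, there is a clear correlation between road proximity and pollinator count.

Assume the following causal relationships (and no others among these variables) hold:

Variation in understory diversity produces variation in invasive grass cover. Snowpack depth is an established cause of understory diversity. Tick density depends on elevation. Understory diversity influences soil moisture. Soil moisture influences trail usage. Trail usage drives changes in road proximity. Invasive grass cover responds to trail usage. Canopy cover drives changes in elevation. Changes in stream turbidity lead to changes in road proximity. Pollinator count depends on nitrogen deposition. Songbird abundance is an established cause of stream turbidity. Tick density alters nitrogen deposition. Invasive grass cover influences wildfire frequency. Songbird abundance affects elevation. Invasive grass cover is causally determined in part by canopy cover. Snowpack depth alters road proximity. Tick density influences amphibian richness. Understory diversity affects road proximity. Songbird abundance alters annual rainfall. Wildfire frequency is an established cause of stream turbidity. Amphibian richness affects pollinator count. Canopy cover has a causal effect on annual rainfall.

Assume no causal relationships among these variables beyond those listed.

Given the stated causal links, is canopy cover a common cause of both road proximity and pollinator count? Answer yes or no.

yes

Canopy cover has a causal path to road proximity (canopy cover → invasive grass cover → wildfire frequency → stream turbidity → road proximity) and to pollinator count (canopy cover → elevation → tick density → amphibian richness → pollinator count), so it is a common cause of both — a confounder.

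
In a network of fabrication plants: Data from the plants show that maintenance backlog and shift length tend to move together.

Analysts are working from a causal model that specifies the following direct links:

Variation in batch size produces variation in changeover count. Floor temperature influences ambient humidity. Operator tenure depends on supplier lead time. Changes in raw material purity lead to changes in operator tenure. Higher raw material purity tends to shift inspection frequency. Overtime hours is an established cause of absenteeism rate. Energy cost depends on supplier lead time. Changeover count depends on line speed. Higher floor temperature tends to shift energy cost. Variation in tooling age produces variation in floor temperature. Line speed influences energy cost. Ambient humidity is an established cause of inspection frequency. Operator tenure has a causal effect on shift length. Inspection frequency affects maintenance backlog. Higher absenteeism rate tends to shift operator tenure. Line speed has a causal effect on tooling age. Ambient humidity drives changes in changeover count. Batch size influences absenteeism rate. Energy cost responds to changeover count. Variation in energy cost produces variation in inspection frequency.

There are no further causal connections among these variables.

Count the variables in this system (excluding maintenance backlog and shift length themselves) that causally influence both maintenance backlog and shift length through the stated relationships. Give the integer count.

The common causes are: batch size (to maintenance backlog via batch size → changeover count → energy cost → inspection frequency → maintenance backlog; to shift length via batch size → absenteeism rate → operator tenure → shift length); raw material purity (to maintenance backlog via raw material purity → inspection frequency → maintenance backlog; to shift length via raw material purity → operator tenure → shift length); supplier lead time (to maintenance backlog via supplier lead time → energy cost → inspection frequency → maintenance backlog; to shift length via supplier lead time → operator tenure → shift length).
Every other variable lacks a causal path to at least one of maintenance backlog and shift length.

3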